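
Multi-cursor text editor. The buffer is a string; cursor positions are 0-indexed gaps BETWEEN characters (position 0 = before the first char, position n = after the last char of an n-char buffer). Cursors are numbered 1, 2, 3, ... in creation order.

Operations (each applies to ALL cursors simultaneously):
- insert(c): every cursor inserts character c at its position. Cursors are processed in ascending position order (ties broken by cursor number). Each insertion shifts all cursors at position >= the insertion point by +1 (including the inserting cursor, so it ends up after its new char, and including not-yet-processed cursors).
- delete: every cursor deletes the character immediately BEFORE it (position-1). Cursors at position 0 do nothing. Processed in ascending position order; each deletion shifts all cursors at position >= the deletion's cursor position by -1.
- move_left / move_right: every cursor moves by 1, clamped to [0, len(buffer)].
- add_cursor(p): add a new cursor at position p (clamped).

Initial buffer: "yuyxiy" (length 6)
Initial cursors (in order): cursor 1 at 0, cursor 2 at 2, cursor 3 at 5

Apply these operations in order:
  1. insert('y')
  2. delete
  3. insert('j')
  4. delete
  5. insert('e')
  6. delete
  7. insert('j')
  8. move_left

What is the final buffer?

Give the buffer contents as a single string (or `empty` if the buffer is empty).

Answer: jyujyxijy

Derivation:
After op 1 (insert('y')): buffer="yyuyyxiyy" (len 9), cursors c1@1 c2@4 c3@8, authorship 1..2...3.
After op 2 (delete): buffer="yuyxiy" (len 6), cursors c1@0 c2@2 c3@5, authorship ......
After op 3 (insert('j')): buffer="jyujyxijy" (len 9), cursors c1@1 c2@4 c3@8, authorship 1..2...3.
After op 4 (delete): buffer="yuyxiy" (len 6), cursors c1@0 c2@2 c3@5, authorship ......
After op 5 (insert('e')): buffer="eyueyxiey" (len 9), cursors c1@1 c2@4 c3@8, authorship 1..2...3.
After op 6 (delete): buffer="yuyxiy" (len 6), cursors c1@0 c2@2 c3@5, authorship ......
After op 7 (insert('j')): buffer="jyujyxijy" (len 9), cursors c1@1 c2@4 c3@8, authorship 1..2...3.
After op 8 (move_left): buffer="jyujyxijy" (len 9), cursors c1@0 c2@3 c3@7, authorship 1..2...3.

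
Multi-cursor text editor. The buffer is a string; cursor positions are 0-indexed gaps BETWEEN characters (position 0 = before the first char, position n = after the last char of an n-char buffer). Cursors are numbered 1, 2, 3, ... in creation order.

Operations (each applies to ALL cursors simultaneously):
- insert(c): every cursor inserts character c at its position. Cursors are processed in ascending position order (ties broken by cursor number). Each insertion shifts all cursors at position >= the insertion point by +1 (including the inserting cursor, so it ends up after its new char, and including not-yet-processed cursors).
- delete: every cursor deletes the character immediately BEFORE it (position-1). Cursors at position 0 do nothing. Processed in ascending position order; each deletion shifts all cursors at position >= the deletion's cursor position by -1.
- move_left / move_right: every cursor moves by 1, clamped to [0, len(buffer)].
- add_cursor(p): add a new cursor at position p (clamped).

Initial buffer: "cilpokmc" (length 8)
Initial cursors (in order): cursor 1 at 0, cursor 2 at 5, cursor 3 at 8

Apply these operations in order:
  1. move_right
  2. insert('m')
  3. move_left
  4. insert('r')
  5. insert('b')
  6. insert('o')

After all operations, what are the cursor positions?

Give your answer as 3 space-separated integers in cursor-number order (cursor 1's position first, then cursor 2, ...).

Answer: 4 13 19

Derivation:
After op 1 (move_right): buffer="cilpokmc" (len 8), cursors c1@1 c2@6 c3@8, authorship ........
After op 2 (insert('m')): buffer="cmilpokmmcm" (len 11), cursors c1@2 c2@8 c3@11, authorship .1.....2..3
After op 3 (move_left): buffer="cmilpokmmcm" (len 11), cursors c1@1 c2@7 c3@10, authorship .1.....2..3
After op 4 (insert('r')): buffer="crmilpokrmmcrm" (len 14), cursors c1@2 c2@9 c3@13, authorship .11.....22..33
After op 5 (insert('b')): buffer="crbmilpokrbmmcrbm" (len 17), cursors c1@3 c2@11 c3@16, authorship .111.....222..333
After op 6 (insert('o')): buffer="crbomilpokrbommcrbom" (len 20), cursors c1@4 c2@13 c3@19, authorship .1111.....2222..3333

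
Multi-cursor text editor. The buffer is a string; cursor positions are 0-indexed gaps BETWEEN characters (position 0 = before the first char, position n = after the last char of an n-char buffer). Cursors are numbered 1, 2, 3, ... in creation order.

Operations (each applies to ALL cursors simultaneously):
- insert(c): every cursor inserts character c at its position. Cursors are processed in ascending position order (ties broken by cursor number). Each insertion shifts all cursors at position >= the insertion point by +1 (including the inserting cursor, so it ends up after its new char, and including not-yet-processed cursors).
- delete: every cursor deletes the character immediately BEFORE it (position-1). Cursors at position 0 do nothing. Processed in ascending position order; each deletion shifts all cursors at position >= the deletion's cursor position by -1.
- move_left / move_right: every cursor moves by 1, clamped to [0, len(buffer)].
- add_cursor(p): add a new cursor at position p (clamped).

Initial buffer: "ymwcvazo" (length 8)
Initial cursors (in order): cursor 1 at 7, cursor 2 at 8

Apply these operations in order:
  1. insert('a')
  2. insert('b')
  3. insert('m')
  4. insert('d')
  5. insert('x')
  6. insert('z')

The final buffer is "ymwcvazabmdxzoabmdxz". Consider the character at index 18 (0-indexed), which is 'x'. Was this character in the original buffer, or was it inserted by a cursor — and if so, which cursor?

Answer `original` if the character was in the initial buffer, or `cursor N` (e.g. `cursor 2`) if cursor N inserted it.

After op 1 (insert('a')): buffer="ymwcvazaoa" (len 10), cursors c1@8 c2@10, authorship .......1.2
After op 2 (insert('b')): buffer="ymwcvazaboab" (len 12), cursors c1@9 c2@12, authorship .......11.22
After op 3 (insert('m')): buffer="ymwcvazabmoabm" (len 14), cursors c1@10 c2@14, authorship .......111.222
After op 4 (insert('d')): buffer="ymwcvazabmdoabmd" (len 16), cursors c1@11 c2@16, authorship .......1111.2222
After op 5 (insert('x')): buffer="ymwcvazabmdxoabmdx" (len 18), cursors c1@12 c2@18, authorship .......11111.22222
After op 6 (insert('z')): buffer="ymwcvazabmdxzoabmdxz" (len 20), cursors c1@13 c2@20, authorship .......111111.222222
Authorship (.=original, N=cursor N): . . . . . . . 1 1 1 1 1 1 . 2 2 2 2 2 2
Index 18: author = 2

Answer: cursor 2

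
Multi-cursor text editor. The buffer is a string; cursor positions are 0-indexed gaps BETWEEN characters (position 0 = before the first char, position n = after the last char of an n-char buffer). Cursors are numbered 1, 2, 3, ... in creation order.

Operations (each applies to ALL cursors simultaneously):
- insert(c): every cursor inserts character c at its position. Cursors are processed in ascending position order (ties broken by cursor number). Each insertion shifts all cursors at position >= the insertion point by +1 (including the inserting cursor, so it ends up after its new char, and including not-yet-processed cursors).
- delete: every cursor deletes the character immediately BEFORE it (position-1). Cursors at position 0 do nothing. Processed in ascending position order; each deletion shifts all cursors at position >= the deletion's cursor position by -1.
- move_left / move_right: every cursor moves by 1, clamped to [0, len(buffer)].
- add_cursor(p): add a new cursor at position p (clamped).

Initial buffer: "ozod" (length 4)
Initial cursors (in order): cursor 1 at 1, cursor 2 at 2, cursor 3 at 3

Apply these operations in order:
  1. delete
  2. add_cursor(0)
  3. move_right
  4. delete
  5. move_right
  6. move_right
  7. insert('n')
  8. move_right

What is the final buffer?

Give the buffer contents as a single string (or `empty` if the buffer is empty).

Answer: nnnn

Derivation:
After op 1 (delete): buffer="d" (len 1), cursors c1@0 c2@0 c3@0, authorship .
After op 2 (add_cursor(0)): buffer="d" (len 1), cursors c1@0 c2@0 c3@0 c4@0, authorship .
After op 3 (move_right): buffer="d" (len 1), cursors c1@1 c2@1 c3@1 c4@1, authorship .
After op 4 (delete): buffer="" (len 0), cursors c1@0 c2@0 c3@0 c4@0, authorship 
After op 5 (move_right): buffer="" (len 0), cursors c1@0 c2@0 c3@0 c4@0, authorship 
After op 6 (move_right): buffer="" (len 0), cursors c1@0 c2@0 c3@0 c4@0, authorship 
After op 7 (insert('n')): buffer="nnnn" (len 4), cursors c1@4 c2@4 c3@4 c4@4, authorship 1234
After op 8 (move_right): buffer="nnnn" (len 4), cursors c1@4 c2@4 c3@4 c4@4, authorship 1234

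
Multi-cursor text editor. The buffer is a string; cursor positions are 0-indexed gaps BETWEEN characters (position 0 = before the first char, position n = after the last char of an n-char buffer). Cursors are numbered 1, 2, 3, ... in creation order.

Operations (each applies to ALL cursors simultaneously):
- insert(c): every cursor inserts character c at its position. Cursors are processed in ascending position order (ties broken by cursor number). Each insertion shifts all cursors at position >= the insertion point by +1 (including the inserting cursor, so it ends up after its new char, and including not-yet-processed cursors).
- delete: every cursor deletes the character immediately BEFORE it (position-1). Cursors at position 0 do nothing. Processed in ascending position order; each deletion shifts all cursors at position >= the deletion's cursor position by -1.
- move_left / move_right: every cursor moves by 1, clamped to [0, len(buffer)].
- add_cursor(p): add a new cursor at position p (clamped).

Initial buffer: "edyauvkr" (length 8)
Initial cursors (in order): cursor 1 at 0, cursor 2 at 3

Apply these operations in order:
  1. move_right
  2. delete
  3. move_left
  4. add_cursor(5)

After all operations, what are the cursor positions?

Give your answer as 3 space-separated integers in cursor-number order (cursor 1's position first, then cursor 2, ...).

After op 1 (move_right): buffer="edyauvkr" (len 8), cursors c1@1 c2@4, authorship ........
After op 2 (delete): buffer="dyuvkr" (len 6), cursors c1@0 c2@2, authorship ......
After op 3 (move_left): buffer="dyuvkr" (len 6), cursors c1@0 c2@1, authorship ......
After op 4 (add_cursor(5)): buffer="dyuvkr" (len 6), cursors c1@0 c2@1 c3@5, authorship ......

Answer: 0 1 5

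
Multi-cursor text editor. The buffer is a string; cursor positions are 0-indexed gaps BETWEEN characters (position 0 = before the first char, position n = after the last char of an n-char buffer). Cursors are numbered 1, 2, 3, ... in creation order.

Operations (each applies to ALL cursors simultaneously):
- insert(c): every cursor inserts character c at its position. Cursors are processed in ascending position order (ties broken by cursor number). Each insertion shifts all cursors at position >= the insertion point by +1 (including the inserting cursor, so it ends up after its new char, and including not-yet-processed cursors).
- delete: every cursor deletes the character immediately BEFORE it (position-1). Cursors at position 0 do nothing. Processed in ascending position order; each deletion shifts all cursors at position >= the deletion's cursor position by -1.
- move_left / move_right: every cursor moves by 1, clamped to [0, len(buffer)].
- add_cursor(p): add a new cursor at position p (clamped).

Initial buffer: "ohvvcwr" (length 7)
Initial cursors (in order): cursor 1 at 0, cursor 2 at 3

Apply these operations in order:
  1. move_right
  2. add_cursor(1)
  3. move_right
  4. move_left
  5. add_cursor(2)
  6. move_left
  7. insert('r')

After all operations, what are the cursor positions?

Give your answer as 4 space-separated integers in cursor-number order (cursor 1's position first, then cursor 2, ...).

Answer: 2 7 2 4

Derivation:
After op 1 (move_right): buffer="ohvvcwr" (len 7), cursors c1@1 c2@4, authorship .......
After op 2 (add_cursor(1)): buffer="ohvvcwr" (len 7), cursors c1@1 c3@1 c2@4, authorship .......
After op 3 (move_right): buffer="ohvvcwr" (len 7), cursors c1@2 c3@2 c2@5, authorship .......
After op 4 (move_left): buffer="ohvvcwr" (len 7), cursors c1@1 c3@1 c2@4, authorship .......
After op 5 (add_cursor(2)): buffer="ohvvcwr" (len 7), cursors c1@1 c3@1 c4@2 c2@4, authorship .......
After op 6 (move_left): buffer="ohvvcwr" (len 7), cursors c1@0 c3@0 c4@1 c2@3, authorship .......
After op 7 (insert('r')): buffer="rrorhvrvcwr" (len 11), cursors c1@2 c3@2 c4@4 c2@7, authorship 13.4..2....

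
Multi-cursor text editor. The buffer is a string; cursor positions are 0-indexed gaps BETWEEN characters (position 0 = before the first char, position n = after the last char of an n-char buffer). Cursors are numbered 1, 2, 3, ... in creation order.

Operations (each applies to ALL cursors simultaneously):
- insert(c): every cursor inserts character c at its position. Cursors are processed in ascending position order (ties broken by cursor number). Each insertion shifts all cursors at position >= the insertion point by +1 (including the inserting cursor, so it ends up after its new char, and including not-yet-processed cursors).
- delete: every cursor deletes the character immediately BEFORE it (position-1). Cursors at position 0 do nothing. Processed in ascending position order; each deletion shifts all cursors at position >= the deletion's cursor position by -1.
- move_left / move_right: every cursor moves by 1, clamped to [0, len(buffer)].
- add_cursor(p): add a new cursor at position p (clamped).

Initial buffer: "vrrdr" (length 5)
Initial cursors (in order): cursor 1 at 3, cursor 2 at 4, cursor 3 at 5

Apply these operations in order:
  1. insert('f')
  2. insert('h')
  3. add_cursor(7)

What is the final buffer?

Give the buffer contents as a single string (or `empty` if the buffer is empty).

After op 1 (insert('f')): buffer="vrrfdfrf" (len 8), cursors c1@4 c2@6 c3@8, authorship ...1.2.3
After op 2 (insert('h')): buffer="vrrfhdfhrfh" (len 11), cursors c1@5 c2@8 c3@11, authorship ...11.22.33
After op 3 (add_cursor(7)): buffer="vrrfhdfhrfh" (len 11), cursors c1@5 c4@7 c2@8 c3@11, authorship ...11.22.33

Answer: vrrfhdfhrfh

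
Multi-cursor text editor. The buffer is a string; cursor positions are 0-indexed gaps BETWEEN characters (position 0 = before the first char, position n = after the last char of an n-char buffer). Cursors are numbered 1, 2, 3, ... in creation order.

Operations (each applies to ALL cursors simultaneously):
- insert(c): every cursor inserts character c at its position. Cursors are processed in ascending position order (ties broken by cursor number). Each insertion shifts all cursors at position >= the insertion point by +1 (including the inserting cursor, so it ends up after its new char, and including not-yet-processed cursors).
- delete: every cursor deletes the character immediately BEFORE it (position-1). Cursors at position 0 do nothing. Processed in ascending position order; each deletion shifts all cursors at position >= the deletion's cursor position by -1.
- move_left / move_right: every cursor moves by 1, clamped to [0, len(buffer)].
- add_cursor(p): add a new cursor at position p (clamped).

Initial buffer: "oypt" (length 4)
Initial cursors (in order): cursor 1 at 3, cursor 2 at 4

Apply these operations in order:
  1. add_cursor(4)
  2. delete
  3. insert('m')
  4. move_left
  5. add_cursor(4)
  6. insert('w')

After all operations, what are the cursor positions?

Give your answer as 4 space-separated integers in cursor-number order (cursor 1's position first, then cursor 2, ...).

Answer: 6 6 6 8

Derivation:
After op 1 (add_cursor(4)): buffer="oypt" (len 4), cursors c1@3 c2@4 c3@4, authorship ....
After op 2 (delete): buffer="o" (len 1), cursors c1@1 c2@1 c3@1, authorship .
After op 3 (insert('m')): buffer="ommm" (len 4), cursors c1@4 c2@4 c3@4, authorship .123
After op 4 (move_left): buffer="ommm" (len 4), cursors c1@3 c2@3 c3@3, authorship .123
After op 5 (add_cursor(4)): buffer="ommm" (len 4), cursors c1@3 c2@3 c3@3 c4@4, authorship .123
After op 6 (insert('w')): buffer="ommwwwmw" (len 8), cursors c1@6 c2@6 c3@6 c4@8, authorship .1212334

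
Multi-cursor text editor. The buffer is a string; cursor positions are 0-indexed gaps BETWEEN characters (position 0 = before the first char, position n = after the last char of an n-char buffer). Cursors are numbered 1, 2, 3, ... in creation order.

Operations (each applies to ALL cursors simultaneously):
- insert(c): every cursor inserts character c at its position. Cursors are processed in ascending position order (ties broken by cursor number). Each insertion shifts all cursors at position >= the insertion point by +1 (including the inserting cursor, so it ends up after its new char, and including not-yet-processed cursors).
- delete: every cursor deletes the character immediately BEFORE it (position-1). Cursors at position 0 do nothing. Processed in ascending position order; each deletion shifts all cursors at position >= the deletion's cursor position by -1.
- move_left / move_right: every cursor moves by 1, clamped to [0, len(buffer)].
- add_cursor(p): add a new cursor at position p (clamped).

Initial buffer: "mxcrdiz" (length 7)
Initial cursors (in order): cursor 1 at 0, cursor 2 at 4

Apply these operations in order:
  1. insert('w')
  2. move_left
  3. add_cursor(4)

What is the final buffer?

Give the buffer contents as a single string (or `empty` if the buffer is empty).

After op 1 (insert('w')): buffer="wmxcrwdiz" (len 9), cursors c1@1 c2@6, authorship 1....2...
After op 2 (move_left): buffer="wmxcrwdiz" (len 9), cursors c1@0 c2@5, authorship 1....2...
After op 3 (add_cursor(4)): buffer="wmxcrwdiz" (len 9), cursors c1@0 c3@4 c2@5, authorship 1....2...

Answer: wmxcrwdiz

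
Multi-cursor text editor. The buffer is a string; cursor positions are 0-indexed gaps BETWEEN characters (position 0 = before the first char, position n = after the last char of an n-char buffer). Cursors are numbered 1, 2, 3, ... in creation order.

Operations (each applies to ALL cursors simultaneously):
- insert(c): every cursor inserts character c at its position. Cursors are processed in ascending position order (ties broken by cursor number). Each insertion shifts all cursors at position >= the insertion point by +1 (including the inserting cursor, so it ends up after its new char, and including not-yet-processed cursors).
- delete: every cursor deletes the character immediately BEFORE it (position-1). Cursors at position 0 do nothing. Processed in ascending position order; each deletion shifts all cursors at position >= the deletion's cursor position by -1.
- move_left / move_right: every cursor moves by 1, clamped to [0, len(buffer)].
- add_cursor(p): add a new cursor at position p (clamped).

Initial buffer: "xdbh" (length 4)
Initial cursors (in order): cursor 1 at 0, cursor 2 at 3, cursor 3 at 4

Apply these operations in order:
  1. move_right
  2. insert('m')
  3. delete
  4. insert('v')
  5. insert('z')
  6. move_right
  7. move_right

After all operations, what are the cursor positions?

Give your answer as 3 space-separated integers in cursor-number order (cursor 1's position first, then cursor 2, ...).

After op 1 (move_right): buffer="xdbh" (len 4), cursors c1@1 c2@4 c3@4, authorship ....
After op 2 (insert('m')): buffer="xmdbhmm" (len 7), cursors c1@2 c2@7 c3@7, authorship .1...23
After op 3 (delete): buffer="xdbh" (len 4), cursors c1@1 c2@4 c3@4, authorship ....
After op 4 (insert('v')): buffer="xvdbhvv" (len 7), cursors c1@2 c2@7 c3@7, authorship .1...23
After op 5 (insert('z')): buffer="xvzdbhvvzz" (len 10), cursors c1@3 c2@10 c3@10, authorship .11...2323
After op 6 (move_right): buffer="xvzdbhvvzz" (len 10), cursors c1@4 c2@10 c3@10, authorship .11...2323
After op 7 (move_right): buffer="xvzdbhvvzz" (len 10), cursors c1@5 c2@10 c3@10, authorship .11...2323

Answer: 5 10 10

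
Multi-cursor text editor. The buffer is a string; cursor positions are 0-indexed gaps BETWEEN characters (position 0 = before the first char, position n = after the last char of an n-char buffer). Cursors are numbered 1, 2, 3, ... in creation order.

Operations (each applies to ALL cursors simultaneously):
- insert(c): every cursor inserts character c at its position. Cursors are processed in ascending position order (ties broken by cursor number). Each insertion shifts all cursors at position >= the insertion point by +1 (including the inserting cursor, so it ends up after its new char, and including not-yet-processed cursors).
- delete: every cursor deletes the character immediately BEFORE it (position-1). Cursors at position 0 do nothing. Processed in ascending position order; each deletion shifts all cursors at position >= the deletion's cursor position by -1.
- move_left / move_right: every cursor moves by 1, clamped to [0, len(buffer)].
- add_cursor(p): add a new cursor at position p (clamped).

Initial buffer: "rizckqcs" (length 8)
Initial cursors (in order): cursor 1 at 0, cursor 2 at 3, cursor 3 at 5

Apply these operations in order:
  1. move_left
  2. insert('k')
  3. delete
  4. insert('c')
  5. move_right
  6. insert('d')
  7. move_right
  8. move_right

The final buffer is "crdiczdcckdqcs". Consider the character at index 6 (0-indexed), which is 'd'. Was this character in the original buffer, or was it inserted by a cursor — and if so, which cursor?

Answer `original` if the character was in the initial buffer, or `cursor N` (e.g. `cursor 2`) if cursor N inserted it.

Answer: cursor 2

Derivation:
After op 1 (move_left): buffer="rizckqcs" (len 8), cursors c1@0 c2@2 c3@4, authorship ........
After op 2 (insert('k')): buffer="krikzckkqcs" (len 11), cursors c1@1 c2@4 c3@7, authorship 1..2..3....
After op 3 (delete): buffer="rizckqcs" (len 8), cursors c1@0 c2@2 c3@4, authorship ........
After op 4 (insert('c')): buffer="criczcckqcs" (len 11), cursors c1@1 c2@4 c3@7, authorship 1..2..3....
After op 5 (move_right): buffer="criczcckqcs" (len 11), cursors c1@2 c2@5 c3@8, authorship 1..2..3....
After op 6 (insert('d')): buffer="crdiczdcckdqcs" (len 14), cursors c1@3 c2@7 c3@11, authorship 1.1.2.2.3.3...
After op 7 (move_right): buffer="crdiczdcckdqcs" (len 14), cursors c1@4 c2@8 c3@12, authorship 1.1.2.2.3.3...
After op 8 (move_right): buffer="crdiczdcckdqcs" (len 14), cursors c1@5 c2@9 c3@13, authorship 1.1.2.2.3.3...
Authorship (.=original, N=cursor N): 1 . 1 . 2 . 2 . 3 . 3 . . .
Index 6: author = 2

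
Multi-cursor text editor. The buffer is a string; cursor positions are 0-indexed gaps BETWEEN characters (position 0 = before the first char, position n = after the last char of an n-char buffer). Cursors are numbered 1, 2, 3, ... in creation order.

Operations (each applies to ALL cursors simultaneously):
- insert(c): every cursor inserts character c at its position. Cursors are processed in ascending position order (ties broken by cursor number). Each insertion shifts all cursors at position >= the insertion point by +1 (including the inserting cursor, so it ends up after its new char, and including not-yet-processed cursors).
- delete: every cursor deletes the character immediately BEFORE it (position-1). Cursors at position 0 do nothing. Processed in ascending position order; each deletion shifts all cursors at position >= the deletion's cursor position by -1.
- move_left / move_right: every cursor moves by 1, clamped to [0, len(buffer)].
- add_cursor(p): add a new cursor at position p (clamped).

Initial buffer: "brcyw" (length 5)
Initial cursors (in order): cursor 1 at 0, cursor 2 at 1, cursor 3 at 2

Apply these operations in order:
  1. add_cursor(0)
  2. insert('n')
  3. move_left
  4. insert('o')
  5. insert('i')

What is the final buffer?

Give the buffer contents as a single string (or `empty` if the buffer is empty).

After op 1 (add_cursor(0)): buffer="brcyw" (len 5), cursors c1@0 c4@0 c2@1 c3@2, authorship .....
After op 2 (insert('n')): buffer="nnbnrncyw" (len 9), cursors c1@2 c4@2 c2@4 c3@6, authorship 14.2.3...
After op 3 (move_left): buffer="nnbnrncyw" (len 9), cursors c1@1 c4@1 c2@3 c3@5, authorship 14.2.3...
After op 4 (insert('o')): buffer="noonbonroncyw" (len 13), cursors c1@3 c4@3 c2@6 c3@9, authorship 1144.22.33...
After op 5 (insert('i')): buffer="nooiinboinroincyw" (len 17), cursors c1@5 c4@5 c2@9 c3@13, authorship 114144.222.333...

Answer: nooiinboinroincyw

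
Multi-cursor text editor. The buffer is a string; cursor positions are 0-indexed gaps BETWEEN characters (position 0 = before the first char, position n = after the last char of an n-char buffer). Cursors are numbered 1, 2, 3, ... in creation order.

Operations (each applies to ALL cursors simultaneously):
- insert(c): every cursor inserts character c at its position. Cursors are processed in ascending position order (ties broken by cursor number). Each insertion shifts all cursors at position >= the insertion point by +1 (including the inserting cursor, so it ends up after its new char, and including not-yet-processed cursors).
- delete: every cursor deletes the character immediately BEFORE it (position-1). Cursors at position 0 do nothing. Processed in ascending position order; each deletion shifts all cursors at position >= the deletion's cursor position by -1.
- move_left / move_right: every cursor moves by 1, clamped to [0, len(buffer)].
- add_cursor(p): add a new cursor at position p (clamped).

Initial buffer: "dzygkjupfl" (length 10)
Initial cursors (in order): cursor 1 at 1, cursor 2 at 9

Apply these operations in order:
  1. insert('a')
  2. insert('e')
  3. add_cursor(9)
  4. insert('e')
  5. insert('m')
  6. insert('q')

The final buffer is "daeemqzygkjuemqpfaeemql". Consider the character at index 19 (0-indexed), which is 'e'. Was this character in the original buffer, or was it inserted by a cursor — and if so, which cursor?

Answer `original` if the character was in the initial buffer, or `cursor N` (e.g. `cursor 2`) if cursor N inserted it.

After op 1 (insert('a')): buffer="dazygkjupfal" (len 12), cursors c1@2 c2@11, authorship .1........2.
After op 2 (insert('e')): buffer="daezygkjupfael" (len 14), cursors c1@3 c2@13, authorship .11........22.
After op 3 (add_cursor(9)): buffer="daezygkjupfael" (len 14), cursors c1@3 c3@9 c2@13, authorship .11........22.
After op 4 (insert('e')): buffer="daeezygkjuepfaeel" (len 17), cursors c1@4 c3@11 c2@16, authorship .111......3..222.
After op 5 (insert('m')): buffer="daeemzygkjuempfaeeml" (len 20), cursors c1@5 c3@13 c2@19, authorship .1111......33..2222.
After op 6 (insert('q')): buffer="daeemqzygkjuemqpfaeemql" (len 23), cursors c1@6 c3@15 c2@22, authorship .11111......333..22222.
Authorship (.=original, N=cursor N): . 1 1 1 1 1 . . . . . . 3 3 3 . . 2 2 2 2 2 .
Index 19: author = 2

Answer: cursor 2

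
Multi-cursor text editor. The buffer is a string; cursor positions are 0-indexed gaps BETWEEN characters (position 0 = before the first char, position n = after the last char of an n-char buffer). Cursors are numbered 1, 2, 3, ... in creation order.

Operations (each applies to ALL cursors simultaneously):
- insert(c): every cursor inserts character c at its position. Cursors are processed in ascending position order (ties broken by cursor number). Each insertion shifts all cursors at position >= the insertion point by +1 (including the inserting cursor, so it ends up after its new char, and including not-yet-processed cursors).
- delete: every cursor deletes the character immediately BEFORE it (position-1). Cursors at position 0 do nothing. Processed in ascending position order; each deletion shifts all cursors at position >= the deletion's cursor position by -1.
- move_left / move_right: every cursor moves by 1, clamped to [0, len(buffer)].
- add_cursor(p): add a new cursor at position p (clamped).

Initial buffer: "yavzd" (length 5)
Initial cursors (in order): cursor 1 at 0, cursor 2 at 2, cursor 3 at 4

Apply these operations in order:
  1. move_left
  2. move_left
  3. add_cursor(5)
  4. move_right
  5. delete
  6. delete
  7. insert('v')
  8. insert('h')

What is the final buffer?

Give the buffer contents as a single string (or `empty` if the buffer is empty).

Answer: vvvvhhhh

Derivation:
After op 1 (move_left): buffer="yavzd" (len 5), cursors c1@0 c2@1 c3@3, authorship .....
After op 2 (move_left): buffer="yavzd" (len 5), cursors c1@0 c2@0 c3@2, authorship .....
After op 3 (add_cursor(5)): buffer="yavzd" (len 5), cursors c1@0 c2@0 c3@2 c4@5, authorship .....
After op 4 (move_right): buffer="yavzd" (len 5), cursors c1@1 c2@1 c3@3 c4@5, authorship .....
After op 5 (delete): buffer="az" (len 2), cursors c1@0 c2@0 c3@1 c4@2, authorship ..
After op 6 (delete): buffer="" (len 0), cursors c1@0 c2@0 c3@0 c4@0, authorship 
After op 7 (insert('v')): buffer="vvvv" (len 4), cursors c1@4 c2@4 c3@4 c4@4, authorship 1234
After op 8 (insert('h')): buffer="vvvvhhhh" (len 8), cursors c1@8 c2@8 c3@8 c4@8, authorship 12341234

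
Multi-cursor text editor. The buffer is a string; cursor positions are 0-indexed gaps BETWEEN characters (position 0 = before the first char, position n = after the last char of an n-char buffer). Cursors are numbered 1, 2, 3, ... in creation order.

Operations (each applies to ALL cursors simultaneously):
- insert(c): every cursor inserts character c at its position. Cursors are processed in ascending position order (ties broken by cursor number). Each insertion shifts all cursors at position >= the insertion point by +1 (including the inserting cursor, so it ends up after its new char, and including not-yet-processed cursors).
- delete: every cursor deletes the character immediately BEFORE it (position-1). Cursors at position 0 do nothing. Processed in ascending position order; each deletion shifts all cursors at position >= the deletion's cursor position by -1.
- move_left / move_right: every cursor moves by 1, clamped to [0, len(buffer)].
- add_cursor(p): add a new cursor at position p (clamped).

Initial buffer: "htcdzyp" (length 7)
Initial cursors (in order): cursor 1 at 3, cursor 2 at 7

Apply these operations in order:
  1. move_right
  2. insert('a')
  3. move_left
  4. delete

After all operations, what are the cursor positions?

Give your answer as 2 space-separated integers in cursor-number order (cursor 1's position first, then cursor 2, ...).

After op 1 (move_right): buffer="htcdzyp" (len 7), cursors c1@4 c2@7, authorship .......
After op 2 (insert('a')): buffer="htcdazypa" (len 9), cursors c1@5 c2@9, authorship ....1...2
After op 3 (move_left): buffer="htcdazypa" (len 9), cursors c1@4 c2@8, authorship ....1...2
After op 4 (delete): buffer="htcazya" (len 7), cursors c1@3 c2@6, authorship ...1..2

Answer: 3 6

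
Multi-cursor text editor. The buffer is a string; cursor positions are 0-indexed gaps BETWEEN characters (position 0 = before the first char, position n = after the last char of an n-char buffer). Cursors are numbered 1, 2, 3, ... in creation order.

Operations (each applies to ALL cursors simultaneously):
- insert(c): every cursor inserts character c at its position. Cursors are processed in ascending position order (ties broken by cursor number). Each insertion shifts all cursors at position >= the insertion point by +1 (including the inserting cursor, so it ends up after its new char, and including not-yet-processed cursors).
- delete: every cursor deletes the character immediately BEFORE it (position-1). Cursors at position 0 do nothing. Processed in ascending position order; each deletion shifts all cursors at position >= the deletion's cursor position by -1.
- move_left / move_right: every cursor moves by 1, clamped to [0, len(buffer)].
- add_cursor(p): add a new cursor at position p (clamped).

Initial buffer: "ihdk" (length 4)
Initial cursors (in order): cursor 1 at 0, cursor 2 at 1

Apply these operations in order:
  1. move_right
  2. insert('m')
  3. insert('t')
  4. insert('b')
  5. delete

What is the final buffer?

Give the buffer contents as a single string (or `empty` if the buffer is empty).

After op 1 (move_right): buffer="ihdk" (len 4), cursors c1@1 c2@2, authorship ....
After op 2 (insert('m')): buffer="imhmdk" (len 6), cursors c1@2 c2@4, authorship .1.2..
After op 3 (insert('t')): buffer="imthmtdk" (len 8), cursors c1@3 c2@6, authorship .11.22..
After op 4 (insert('b')): buffer="imtbhmtbdk" (len 10), cursors c1@4 c2@8, authorship .111.222..
After op 5 (delete): buffer="imthmtdk" (len 8), cursors c1@3 c2@6, authorship .11.22..

Answer: imthmtdk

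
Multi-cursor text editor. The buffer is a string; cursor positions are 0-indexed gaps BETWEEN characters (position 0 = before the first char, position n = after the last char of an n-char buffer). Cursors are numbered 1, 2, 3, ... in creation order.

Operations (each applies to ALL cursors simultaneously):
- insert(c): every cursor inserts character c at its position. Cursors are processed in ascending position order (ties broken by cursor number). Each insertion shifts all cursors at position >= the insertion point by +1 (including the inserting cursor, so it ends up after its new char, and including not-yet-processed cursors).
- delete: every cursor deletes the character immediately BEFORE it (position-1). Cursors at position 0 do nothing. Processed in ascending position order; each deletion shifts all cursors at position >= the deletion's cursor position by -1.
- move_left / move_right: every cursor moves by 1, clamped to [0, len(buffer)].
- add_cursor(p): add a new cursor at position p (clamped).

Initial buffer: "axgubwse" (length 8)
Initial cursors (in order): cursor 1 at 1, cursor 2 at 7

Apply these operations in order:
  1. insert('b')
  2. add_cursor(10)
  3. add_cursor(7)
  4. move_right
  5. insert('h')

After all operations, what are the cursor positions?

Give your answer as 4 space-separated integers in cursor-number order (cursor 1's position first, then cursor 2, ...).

Answer: 4 14 14 10

Derivation:
After op 1 (insert('b')): buffer="abxgubwsbe" (len 10), cursors c1@2 c2@9, authorship .1......2.
After op 2 (add_cursor(10)): buffer="abxgubwsbe" (len 10), cursors c1@2 c2@9 c3@10, authorship .1......2.
After op 3 (add_cursor(7)): buffer="abxgubwsbe" (len 10), cursors c1@2 c4@7 c2@9 c3@10, authorship .1......2.
After op 4 (move_right): buffer="abxgubwsbe" (len 10), cursors c1@3 c4@8 c2@10 c3@10, authorship .1......2.
After op 5 (insert('h')): buffer="abxhgubwshbehh" (len 14), cursors c1@4 c4@10 c2@14 c3@14, authorship .1.1.....42.23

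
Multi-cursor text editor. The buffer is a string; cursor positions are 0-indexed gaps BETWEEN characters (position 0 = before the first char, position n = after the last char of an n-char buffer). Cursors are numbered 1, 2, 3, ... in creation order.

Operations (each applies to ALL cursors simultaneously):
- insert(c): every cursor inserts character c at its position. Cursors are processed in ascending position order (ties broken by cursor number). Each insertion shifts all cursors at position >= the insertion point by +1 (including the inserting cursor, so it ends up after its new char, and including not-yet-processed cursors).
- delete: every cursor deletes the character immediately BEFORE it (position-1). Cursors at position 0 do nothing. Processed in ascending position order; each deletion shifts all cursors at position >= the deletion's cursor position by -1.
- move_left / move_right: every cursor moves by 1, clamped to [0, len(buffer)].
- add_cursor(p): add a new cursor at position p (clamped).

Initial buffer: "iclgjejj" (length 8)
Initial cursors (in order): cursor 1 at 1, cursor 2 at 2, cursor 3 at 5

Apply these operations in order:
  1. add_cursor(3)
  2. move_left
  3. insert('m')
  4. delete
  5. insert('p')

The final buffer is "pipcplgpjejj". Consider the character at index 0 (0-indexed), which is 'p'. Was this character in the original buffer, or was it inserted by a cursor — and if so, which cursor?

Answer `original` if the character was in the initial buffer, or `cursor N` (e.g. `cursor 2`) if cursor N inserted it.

After op 1 (add_cursor(3)): buffer="iclgjejj" (len 8), cursors c1@1 c2@2 c4@3 c3@5, authorship ........
After op 2 (move_left): buffer="iclgjejj" (len 8), cursors c1@0 c2@1 c4@2 c3@4, authorship ........
After op 3 (insert('m')): buffer="mimcmlgmjejj" (len 12), cursors c1@1 c2@3 c4@5 c3@8, authorship 1.2.4..3....
After op 4 (delete): buffer="iclgjejj" (len 8), cursors c1@0 c2@1 c4@2 c3@4, authorship ........
After op 5 (insert('p')): buffer="pipcplgpjejj" (len 12), cursors c1@1 c2@3 c4@5 c3@8, authorship 1.2.4..3....
Authorship (.=original, N=cursor N): 1 . 2 . 4 . . 3 . . . .
Index 0: author = 1

Answer: cursor 1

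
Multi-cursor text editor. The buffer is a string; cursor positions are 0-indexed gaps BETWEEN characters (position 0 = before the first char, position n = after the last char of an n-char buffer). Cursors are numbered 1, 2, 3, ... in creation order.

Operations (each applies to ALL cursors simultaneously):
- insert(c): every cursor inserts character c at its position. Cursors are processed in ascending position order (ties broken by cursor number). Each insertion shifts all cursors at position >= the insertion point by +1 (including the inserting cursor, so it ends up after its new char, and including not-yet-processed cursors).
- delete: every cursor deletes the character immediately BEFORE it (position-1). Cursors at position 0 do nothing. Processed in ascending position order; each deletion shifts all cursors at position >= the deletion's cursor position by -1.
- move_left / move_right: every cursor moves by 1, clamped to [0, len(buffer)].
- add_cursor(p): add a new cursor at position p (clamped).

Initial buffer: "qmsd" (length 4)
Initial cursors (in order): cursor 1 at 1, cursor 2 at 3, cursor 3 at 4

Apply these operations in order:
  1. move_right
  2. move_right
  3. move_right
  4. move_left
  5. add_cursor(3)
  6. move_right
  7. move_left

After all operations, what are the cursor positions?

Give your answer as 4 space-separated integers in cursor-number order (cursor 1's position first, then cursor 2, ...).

Answer: 3 3 3 3

Derivation:
After op 1 (move_right): buffer="qmsd" (len 4), cursors c1@2 c2@4 c3@4, authorship ....
After op 2 (move_right): buffer="qmsd" (len 4), cursors c1@3 c2@4 c3@4, authorship ....
After op 3 (move_right): buffer="qmsd" (len 4), cursors c1@4 c2@4 c3@4, authorship ....
After op 4 (move_left): buffer="qmsd" (len 4), cursors c1@3 c2@3 c3@3, authorship ....
After op 5 (add_cursor(3)): buffer="qmsd" (len 4), cursors c1@3 c2@3 c3@3 c4@3, authorship ....
After op 6 (move_right): buffer="qmsd" (len 4), cursors c1@4 c2@4 c3@4 c4@4, authorship ....
After op 7 (move_left): buffer="qmsd" (len 4), cursors c1@3 c2@3 c3@3 c4@3, authorship ....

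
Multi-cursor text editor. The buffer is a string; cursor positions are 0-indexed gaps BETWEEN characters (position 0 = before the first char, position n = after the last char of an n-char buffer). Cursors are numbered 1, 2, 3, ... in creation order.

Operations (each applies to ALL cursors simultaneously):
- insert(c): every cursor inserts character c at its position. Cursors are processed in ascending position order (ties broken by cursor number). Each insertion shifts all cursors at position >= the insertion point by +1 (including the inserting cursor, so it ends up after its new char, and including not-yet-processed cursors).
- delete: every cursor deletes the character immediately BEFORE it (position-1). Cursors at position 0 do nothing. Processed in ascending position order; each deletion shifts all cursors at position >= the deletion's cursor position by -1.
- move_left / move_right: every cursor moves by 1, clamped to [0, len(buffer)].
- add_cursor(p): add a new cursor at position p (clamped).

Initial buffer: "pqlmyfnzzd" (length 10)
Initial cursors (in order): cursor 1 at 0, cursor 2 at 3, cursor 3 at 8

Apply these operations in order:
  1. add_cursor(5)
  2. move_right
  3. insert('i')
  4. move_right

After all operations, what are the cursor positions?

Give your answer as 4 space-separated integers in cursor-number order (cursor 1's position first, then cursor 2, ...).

After op 1 (add_cursor(5)): buffer="pqlmyfnzzd" (len 10), cursors c1@0 c2@3 c4@5 c3@8, authorship ..........
After op 2 (move_right): buffer="pqlmyfnzzd" (len 10), cursors c1@1 c2@4 c4@6 c3@9, authorship ..........
After op 3 (insert('i')): buffer="piqlmiyfinzzid" (len 14), cursors c1@2 c2@6 c4@9 c3@13, authorship .1...2..4...3.
After op 4 (move_right): buffer="piqlmiyfinzzid" (len 14), cursors c1@3 c2@7 c4@10 c3@14, authorship .1...2..4...3.

Answer: 3 7 14 10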